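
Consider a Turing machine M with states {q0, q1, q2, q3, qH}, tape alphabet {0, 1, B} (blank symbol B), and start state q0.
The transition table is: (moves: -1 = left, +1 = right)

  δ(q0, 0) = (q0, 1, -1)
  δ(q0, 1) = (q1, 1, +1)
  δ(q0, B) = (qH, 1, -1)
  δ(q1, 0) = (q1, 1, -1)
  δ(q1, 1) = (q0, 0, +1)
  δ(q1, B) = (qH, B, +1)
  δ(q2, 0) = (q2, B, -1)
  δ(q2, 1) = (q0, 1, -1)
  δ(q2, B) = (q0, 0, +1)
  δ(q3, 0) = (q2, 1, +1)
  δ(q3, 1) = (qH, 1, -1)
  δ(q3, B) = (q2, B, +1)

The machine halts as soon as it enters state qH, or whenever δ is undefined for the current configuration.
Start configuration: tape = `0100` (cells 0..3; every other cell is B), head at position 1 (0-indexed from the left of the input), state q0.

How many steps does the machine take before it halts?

8

state=q0 head=1 tape=0[1]00BB   (q0,1)→(q1,1,+1)
state=q1 head=2 tape=01[0]0BB   (q1,0)→(q1,1,-1)
state=q1 head=1 tape=0[1]10BB   (q1,1)→(q0,0,+1)
state=q0 head=2 tape=00[1]0BB   (q0,1)→(q1,1,+1)
state=q1 head=3 tape=001[0]BB   (q1,0)→(q1,1,-1)
state=q1 head=2 tape=00[1]1BB   (q1,1)→(q0,0,+1)
state=q0 head=3 tape=000[1]BB   (q0,1)→(q1,1,+1)
state=q1 head=4 tape=0001[B]B   (q1,B)→(qH,B,+1)
state=qH head=5 tape=0001B[B]
M halts after 8 transitions.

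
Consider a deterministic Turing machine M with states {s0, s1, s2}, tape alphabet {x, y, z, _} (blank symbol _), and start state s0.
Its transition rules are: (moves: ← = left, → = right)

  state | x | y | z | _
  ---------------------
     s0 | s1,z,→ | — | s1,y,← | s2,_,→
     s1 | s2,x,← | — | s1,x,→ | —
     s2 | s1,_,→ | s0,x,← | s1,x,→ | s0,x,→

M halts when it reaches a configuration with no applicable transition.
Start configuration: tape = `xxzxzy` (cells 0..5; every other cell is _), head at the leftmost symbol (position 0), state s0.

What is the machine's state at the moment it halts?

state=s0 head=0 tape=[x]xzxzy   (s0,x)→(s1,z,→)
state=s1 head=1 tape=z[x]zxzy   (s1,x)→(s2,x,←)
state=s2 head=0 tape=[z]xzxzy   (s2,z)→(s1,x,→)
state=s1 head=1 tape=x[x]zxzy   (s1,x)→(s2,x,←)
state=s2 head=0 tape=[x]xzxzy   (s2,x)→(s1,_,→)
state=s1 head=1 tape=_[x]zxzy   (s1,x)→(s2,x,←)
state=s2 head=0 tape=[_]xzxzy   (s2,_)→(s0,x,→)
state=s0 head=1 tape=x[x]zxzy   (s0,x)→(s1,z,→)
state=s1 head=2 tape=xz[z]xzy   (s1,z)→(s1,x,→)
state=s1 head=3 tape=xzx[x]zy   (s1,x)→(s2,x,←)
state=s2 head=2 tape=xz[x]xzy   (s2,x)→(s1,_,→)
state=s1 head=3 tape=xz_[x]zy   (s1,x)→(s2,x,←)
state=s2 head=2 tape=xz[_]xzy   (s2,_)→(s0,x,→)
state=s0 head=3 tape=xzx[x]zy   (s0,x)→(s1,z,→)
state=s1 head=4 tape=xzxz[z]y   (s1,z)→(s1,x,→)
state=s1 head=5 tape=xzxzx[y]
No transition is defined for (s1, y); M halts in state s1.

s1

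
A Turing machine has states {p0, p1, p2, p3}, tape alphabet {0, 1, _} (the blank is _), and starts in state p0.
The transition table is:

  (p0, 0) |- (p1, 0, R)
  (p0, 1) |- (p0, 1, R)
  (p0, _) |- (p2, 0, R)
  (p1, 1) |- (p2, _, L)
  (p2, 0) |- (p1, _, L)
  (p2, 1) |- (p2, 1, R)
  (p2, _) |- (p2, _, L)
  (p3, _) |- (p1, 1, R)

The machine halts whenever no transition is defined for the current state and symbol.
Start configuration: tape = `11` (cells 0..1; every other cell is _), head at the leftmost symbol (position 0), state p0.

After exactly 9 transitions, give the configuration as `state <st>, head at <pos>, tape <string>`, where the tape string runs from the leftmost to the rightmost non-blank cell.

p0 | [1]1__   read 1 → write 1, move R, go to p0
p0 | 1[1]__   read 1 → write 1, move R, go to p0
p0 | 11[_]_   read _ → write 0, move R, go to p2
p2 | 110[_]   read _ → write _, move L, go to p2
p2 | 11[0]_   read 0 → write _, move L, go to p1
p1 | 1[1]__   read 1 → write _, move L, go to p2
p2 | [1]___   read 1 → write 1, move R, go to p2
p2 | 1[_]__   read _ → write _, move L, go to p2
p2 | [1]___   read 1 → write 1, move R, go to p2
p2 | 1[_]__
After 9 steps: state p2, head at 1, tape 1.

state p2, head at 1, tape 1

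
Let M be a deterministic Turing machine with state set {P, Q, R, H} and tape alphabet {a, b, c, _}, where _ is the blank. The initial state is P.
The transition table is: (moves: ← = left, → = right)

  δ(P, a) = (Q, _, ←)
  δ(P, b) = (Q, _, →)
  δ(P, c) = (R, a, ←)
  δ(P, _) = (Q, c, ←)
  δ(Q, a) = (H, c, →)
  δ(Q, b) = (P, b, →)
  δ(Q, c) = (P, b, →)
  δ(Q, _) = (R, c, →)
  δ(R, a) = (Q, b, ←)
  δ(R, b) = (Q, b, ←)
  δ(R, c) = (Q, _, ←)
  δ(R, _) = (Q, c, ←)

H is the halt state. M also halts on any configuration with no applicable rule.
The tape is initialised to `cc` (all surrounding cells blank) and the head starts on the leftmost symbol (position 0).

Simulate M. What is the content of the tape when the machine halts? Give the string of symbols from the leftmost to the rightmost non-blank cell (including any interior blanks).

state=P head=0 tape=___[c]c   (P,c)→(R,a,←)
state=R head=-1 tape=__[_]ac   (R,_)→(Q,c,←)
state=Q head=-2 tape=_[_]cac   (Q,_)→(R,c,→)
state=R head=-1 tape=_c[c]ac   (R,c)→(Q,_,←)
state=Q head=-2 tape=_[c]_ac   (Q,c)→(P,b,→)
state=P head=-1 tape=_b[_]ac   (P,_)→(Q,c,←)
state=Q head=-2 tape=_[b]cac   (Q,b)→(P,b,→)
state=P head=-1 tape=_b[c]ac   (P,c)→(R,a,←)
state=R head=-2 tape=_[b]aac   (R,b)→(Q,b,←)
state=Q head=-3 tape=[_]baac   (Q,_)→(R,c,→)
state=R head=-2 tape=c[b]aac   (R,b)→(Q,b,←)
state=Q head=-3 tape=[c]baac   (Q,c)→(P,b,→)
state=P head=-2 tape=b[b]aac   (P,b)→(Q,_,→)
state=Q head=-1 tape=b_[a]ac   (Q,a)→(H,c,→)
state=H head=0 tape=b_c[a]c
The non-blank tape span at halt is b_cac.

b_cac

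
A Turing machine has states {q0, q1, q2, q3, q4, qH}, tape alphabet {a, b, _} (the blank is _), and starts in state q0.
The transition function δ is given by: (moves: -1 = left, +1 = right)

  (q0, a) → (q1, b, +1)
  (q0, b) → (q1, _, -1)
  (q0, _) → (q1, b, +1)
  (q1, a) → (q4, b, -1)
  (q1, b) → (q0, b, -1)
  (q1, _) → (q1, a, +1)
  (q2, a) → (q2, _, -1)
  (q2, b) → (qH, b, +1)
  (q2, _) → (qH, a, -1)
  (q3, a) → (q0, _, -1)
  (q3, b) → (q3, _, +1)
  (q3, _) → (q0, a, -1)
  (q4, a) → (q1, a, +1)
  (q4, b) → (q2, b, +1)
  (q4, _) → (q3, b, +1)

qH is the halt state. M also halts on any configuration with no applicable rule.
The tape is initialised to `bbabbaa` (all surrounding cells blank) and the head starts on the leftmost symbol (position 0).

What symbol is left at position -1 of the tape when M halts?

b

q0 | __[b]babbaa   read b → write _, move -1, go to q1
q1 | _[_]_babbaa   read _ → write a, move +1, go to q1
q1 | _a[_]babbaa   read _ → write a, move +1, go to q1
q1 | _aa[b]abbaa   read b → write b, move -1, go to q0
q0 | _a[a]babbaa   read a → write b, move +1, go to q1
q1 | _ab[b]abbaa   read b → write b, move -1, go to q0
q0 | _a[b]babbaa   read b → write _, move -1, go to q1
q1 | _[a]_babbaa   read a → write b, move -1, go to q4
q4 | [_]b_babbaa   read _ → write b, move +1, go to q3
q3 | b[b]_babbaa   read b → write _, move +1, go to q3
q3 | b_[_]babbaa   read _ → write a, move -1, go to q0
q0 | b[_]ababbaa   read _ → write b, move +1, go to q1
q1 | bb[a]babbaa   read a → write b, move -1, go to q4
q4 | b[b]bbabbaa   read b → write b, move +1, go to q2
q2 | bb[b]babbaa   read b → write b, move +1, go to qH
qH | bbb[b]abbaa
Cell -1 holds b when M halts.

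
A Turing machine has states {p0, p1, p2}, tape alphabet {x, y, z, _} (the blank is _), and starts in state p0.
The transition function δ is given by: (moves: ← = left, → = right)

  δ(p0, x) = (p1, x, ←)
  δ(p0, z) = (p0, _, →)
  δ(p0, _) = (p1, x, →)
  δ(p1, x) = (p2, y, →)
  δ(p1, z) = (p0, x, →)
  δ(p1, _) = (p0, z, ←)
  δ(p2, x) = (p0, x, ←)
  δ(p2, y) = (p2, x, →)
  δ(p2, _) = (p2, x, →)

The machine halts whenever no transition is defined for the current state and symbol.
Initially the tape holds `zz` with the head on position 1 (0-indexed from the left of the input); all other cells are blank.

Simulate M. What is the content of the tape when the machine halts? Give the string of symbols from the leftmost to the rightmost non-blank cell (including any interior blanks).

state=p0 head=1 tape=z[z]__   (p0,z)→(p0,_,→)
state=p0 head=2 tape=z_[_]_   (p0,_)→(p1,x,→)
state=p1 head=3 tape=z_x[_]   (p1,_)→(p0,z,←)
state=p0 head=2 tape=z_[x]z   (p0,x)→(p1,x,←)
state=p1 head=1 tape=z[_]xz   (p1,_)→(p0,z,←)
state=p0 head=0 tape=[z]zxz   (p0,z)→(p0,_,→)
state=p0 head=1 tape=_[z]xz   (p0,z)→(p0,_,→)
state=p0 head=2 tape=__[x]z   (p0,x)→(p1,x,←)
state=p1 head=1 tape=_[_]xz   (p1,_)→(p0,z,←)
state=p0 head=0 tape=[_]zxz   (p0,_)→(p1,x,→)
state=p1 head=1 tape=x[z]xz   (p1,z)→(p0,x,→)
state=p0 head=2 tape=xx[x]z   (p0,x)→(p1,x,←)
state=p1 head=1 tape=x[x]xz   (p1,x)→(p2,y,→)
state=p2 head=2 tape=xy[x]z   (p2,x)→(p0,x,←)
state=p0 head=1 tape=x[y]xz
The non-blank tape span at halt is xyxz.

xyxz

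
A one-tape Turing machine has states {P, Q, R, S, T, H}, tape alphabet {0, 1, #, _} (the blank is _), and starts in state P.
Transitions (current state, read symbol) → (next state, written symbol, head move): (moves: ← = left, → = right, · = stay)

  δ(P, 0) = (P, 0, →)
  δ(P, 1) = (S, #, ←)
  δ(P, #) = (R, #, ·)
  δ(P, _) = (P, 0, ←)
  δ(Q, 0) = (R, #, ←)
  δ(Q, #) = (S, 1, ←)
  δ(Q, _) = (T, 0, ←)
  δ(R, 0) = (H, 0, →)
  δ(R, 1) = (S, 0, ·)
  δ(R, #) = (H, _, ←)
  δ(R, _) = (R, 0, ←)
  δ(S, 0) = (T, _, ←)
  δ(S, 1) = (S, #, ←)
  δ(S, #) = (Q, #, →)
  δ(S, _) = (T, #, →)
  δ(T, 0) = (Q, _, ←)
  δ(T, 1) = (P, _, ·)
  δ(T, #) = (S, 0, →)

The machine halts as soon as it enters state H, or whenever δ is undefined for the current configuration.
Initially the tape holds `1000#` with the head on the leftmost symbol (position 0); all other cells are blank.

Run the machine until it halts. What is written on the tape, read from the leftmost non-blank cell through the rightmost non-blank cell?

state=P head=0 tape=___[1]000#   (P,1)→(S,#,←)
state=S head=-1 tape=__[_]#000#   (S,_)→(T,#,→)
state=T head=0 tape=__#[#]000#   (T,#)→(S,0,→)
state=S head=1 tape=__#0[0]00#   (S,0)→(T,_,←)
state=T head=0 tape=__#[0]_00#   (T,0)→(Q,_,←)
state=Q head=-1 tape=__[#]__00#   (Q,#)→(S,1,←)
state=S head=-2 tape=_[_]1__00#   (S,_)→(T,#,→)
state=T head=-1 tape=_#[1]__00#   (T,1)→(P,_,·)
state=P head=-1 tape=_#[_]__00#   (P,_)→(P,0,←)
state=P head=-2 tape=_[#]0__00#   (P,#)→(R,#,·)
state=R head=-2 tape=_[#]0__00#   (R,#)→(H,_,←)
state=H head=-3 tape=[_]_0__00#
The non-blank tape span at halt is 0__00#.

0__00#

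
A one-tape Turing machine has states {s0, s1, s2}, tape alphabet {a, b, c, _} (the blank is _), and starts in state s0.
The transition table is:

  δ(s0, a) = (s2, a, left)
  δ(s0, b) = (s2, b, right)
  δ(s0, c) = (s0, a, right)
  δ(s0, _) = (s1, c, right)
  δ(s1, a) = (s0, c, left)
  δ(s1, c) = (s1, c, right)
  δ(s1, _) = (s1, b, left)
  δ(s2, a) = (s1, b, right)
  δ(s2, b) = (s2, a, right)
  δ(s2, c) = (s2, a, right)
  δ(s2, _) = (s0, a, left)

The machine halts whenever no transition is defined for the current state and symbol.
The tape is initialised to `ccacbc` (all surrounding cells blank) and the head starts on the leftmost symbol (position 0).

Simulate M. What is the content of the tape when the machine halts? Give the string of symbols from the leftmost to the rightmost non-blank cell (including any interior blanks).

s0 | [c]cacbc__   read c → write a, move right, go to s0
s0 | a[c]acbc__   read c → write a, move right, go to s0
s0 | aa[a]cbc__   read a → write a, move left, go to s2
s2 | a[a]acbc__   read a → write b, move right, go to s1
s1 | ab[a]cbc__   read a → write c, move left, go to s0
s0 | a[b]ccbc__   read b → write b, move right, go to s2
s2 | ab[c]cbc__   read c → write a, move right, go to s2
s2 | aba[c]bc__   read c → write a, move right, go to s2
s2 | abaa[b]c__   read b → write a, move right, go to s2
s2 | abaaa[c]__   read c → write a, move right, go to s2
s2 | abaaaa[_]_   read _ → write a, move left, go to s0
s0 | abaaa[a]a_   read a → write a, move left, go to s2
s2 | abaa[a]aa_   read a → write b, move right, go to s1
s1 | abaab[a]a_   read a → write c, move left, go to s0
s0 | abaa[b]ca_   read b → write b, move right, go to s2
s2 | abaab[c]a_   read c → write a, move right, go to s2
s2 | abaaba[a]_   read a → write b, move right, go to s1
s1 | abaabab[_]   read _ → write b, move left, go to s1
s1 | abaaba[b]b
The non-blank tape span at halt is abaababb.

abaababb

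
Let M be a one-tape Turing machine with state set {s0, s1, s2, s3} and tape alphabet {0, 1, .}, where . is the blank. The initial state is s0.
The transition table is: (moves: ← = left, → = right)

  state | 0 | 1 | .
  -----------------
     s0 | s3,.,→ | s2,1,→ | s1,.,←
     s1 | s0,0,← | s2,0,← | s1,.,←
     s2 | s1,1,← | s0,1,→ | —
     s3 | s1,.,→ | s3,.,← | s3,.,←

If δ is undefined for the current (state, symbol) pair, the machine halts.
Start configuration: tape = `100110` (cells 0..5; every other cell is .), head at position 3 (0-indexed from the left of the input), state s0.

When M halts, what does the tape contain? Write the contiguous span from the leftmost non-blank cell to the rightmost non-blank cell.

state=s0 head=3 tape=.100[1]10.   (s0,1)→(s2,1,→)
state=s2 head=4 tape=.1001[1]0.   (s2,1)→(s0,1,→)
state=s0 head=5 tape=.10011[0].   (s0,0)→(s3,.,→)
state=s3 head=6 tape=.10011.[.]   (s3,.)→(s3,.,←)
state=s3 head=5 tape=.10011[.].   (s3,.)→(s3,.,←)
state=s3 head=4 tape=.1001[1]..   (s3,1)→(s3,.,←)
state=s3 head=3 tape=.100[1]...   (s3,1)→(s3,.,←)
state=s3 head=2 tape=.10[0]....   (s3,0)→(s1,.,→)
state=s1 head=3 tape=.10.[.]...   (s1,.)→(s1,.,←)
state=s1 head=2 tape=.10[.]....   (s1,.)→(s1,.,←)
state=s1 head=1 tape=.1[0].....   (s1,0)→(s0,0,←)
state=s0 head=0 tape=.[1]0.....   (s0,1)→(s2,1,→)
state=s2 head=1 tape=.1[0].....   (s2,0)→(s1,1,←)
state=s1 head=0 tape=.[1]1.....   (s1,1)→(s2,0,←)
state=s2 head=-1 tape=[.]01.....
The non-blank tape span at halt is 01.

01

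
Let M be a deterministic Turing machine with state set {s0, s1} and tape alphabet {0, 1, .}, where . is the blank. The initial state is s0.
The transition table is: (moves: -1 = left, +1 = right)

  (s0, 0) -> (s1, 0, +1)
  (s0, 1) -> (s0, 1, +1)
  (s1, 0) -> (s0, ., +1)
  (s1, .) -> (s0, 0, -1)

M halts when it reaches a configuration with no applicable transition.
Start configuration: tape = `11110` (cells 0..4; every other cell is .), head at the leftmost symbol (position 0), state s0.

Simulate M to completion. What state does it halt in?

s0 | [1]1110..   read 1 → write 1, move +1, go to s0
s0 | 1[1]110..   read 1 → write 1, move +1, go to s0
s0 | 11[1]10..   read 1 → write 1, move +1, go to s0
s0 | 111[1]0..   read 1 → write 1, move +1, go to s0
s0 | 1111[0]..   read 0 → write 0, move +1, go to s1
s1 | 11110[.].   read . → write 0, move -1, go to s0
s0 | 1111[0]0.   read 0 → write 0, move +1, go to s1
s1 | 11110[0].   read 0 → write ., move +1, go to s0
s0 | 11110.[.]
No transition is defined for (s0, .); M halts in state s0.

s0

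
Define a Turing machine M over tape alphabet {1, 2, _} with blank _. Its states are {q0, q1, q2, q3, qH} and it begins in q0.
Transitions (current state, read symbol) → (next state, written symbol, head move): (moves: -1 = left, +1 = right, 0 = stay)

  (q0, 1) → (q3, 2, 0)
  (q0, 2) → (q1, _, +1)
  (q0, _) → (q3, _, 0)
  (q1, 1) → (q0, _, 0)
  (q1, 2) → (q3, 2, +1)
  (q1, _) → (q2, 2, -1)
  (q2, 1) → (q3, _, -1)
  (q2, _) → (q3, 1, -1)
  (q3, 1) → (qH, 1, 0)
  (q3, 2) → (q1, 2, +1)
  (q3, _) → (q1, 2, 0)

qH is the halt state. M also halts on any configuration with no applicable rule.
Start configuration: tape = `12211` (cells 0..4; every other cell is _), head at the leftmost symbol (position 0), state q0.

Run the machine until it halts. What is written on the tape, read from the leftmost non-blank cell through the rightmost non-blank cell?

22221

q0 | [1]2211   read 1 → write 2, move 0, go to q3
q3 | [2]2211   read 2 → write 2, move +1, go to q1
q1 | 2[2]211   read 2 → write 2, move +1, go to q3
q3 | 22[2]11   read 2 → write 2, move +1, go to q1
q1 | 222[1]1   read 1 → write _, move 0, go to q0
q0 | 222[_]1   read _ → write _, move 0, go to q3
q3 | 222[_]1   read _ → write 2, move 0, go to q1
q1 | 222[2]1   read 2 → write 2, move +1, go to q3
q3 | 2222[1]   read 1 → write 1, move 0, go to qH
qH | 2222[1]
The non-blank tape span at halt is 22221.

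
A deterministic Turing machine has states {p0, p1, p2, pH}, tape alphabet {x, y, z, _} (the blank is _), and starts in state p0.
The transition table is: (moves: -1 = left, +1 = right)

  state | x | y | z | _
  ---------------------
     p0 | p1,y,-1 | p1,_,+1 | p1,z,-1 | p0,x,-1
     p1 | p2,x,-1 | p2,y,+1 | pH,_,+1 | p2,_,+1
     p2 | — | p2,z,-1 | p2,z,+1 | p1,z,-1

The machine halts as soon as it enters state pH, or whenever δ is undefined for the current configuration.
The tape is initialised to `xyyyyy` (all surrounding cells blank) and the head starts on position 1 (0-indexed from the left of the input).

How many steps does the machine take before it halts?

p0 | __x[y]yyyy   read y → write _, move +1, go to p1
p1 | __x_[y]yyy   read y → write y, move +1, go to p2
p2 | __x_y[y]yy   read y → write z, move -1, go to p2
p2 | __x_[y]zyy   read y → write z, move -1, go to p2
p2 | __x[_]zzyy   read _ → write z, move -1, go to p1
p1 | __[x]zzzyy   read x → write x, move -1, go to p2
p2 | _[_]xzzzyy   read _ → write z, move -1, go to p1
p1 | [_]zxzzzyy   read _ → write _, move +1, go to p2
p2 | _[z]xzzzyy   read z → write z, move +1, go to p2
p2 | _z[x]zzzyy
M halts after 9 transitions.

9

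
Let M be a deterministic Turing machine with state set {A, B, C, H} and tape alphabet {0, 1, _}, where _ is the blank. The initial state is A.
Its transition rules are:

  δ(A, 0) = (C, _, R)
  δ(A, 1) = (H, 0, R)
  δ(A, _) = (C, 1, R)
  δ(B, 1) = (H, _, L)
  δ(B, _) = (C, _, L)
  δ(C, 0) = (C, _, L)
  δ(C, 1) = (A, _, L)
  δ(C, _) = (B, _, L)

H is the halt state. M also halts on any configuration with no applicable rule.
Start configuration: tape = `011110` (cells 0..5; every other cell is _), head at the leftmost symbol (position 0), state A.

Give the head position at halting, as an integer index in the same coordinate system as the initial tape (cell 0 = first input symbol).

-1

A | _[0]11110   read 0 → write _, move R, go to C
C | __[1]1110   read 1 → write _, move L, go to A
A | _[_]_1110   read _ → write 1, move R, go to C
C | _1[_]1110   read _ → write _, move L, go to B
B | _[1]_1110   read 1 → write _, move L, go to H
H | [_]__1110
At halt the head is at cell -1.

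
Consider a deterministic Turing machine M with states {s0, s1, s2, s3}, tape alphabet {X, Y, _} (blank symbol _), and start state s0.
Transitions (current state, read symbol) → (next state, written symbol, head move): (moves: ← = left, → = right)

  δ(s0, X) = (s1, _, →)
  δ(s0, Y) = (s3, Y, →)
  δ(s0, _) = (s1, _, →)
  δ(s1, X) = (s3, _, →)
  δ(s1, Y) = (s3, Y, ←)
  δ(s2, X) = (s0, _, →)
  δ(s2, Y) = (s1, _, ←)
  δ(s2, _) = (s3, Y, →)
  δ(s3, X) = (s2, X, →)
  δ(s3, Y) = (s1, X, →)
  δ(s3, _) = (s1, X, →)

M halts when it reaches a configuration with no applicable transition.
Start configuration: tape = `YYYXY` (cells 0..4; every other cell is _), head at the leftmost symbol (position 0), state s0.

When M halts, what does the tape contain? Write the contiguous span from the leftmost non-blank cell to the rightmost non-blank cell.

Y_X_X

s0 | [Y]YYXY_   read Y → write Y, move →, go to s3
s3 | Y[Y]YXY_   read Y → write X, move →, go to s1
s1 | YX[Y]XY_   read Y → write Y, move ←, go to s3
s3 | Y[X]YXY_   read X → write X, move →, go to s2
s2 | YX[Y]XY_   read Y → write _, move ←, go to s1
s1 | Y[X]_XY_   read X → write _, move →, go to s3
s3 | Y_[_]XY_   read _ → write X, move →, go to s1
s1 | Y_X[X]Y_   read X → write _, move →, go to s3
s3 | Y_X_[Y]_   read Y → write X, move →, go to s1
s1 | Y_X_X[_]
The non-blank tape span at halt is Y_X_X.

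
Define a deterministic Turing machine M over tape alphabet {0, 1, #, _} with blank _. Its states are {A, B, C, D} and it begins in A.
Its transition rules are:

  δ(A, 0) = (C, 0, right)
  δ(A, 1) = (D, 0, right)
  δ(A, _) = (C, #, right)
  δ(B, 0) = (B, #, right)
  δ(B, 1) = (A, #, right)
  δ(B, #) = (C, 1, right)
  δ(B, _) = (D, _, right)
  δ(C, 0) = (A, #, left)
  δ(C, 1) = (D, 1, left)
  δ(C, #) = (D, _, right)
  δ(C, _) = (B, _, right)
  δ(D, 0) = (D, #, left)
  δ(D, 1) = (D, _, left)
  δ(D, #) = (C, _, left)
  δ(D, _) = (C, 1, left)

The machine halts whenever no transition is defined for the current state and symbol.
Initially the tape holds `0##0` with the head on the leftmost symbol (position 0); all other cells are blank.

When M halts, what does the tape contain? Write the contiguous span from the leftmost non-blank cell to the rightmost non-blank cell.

0_##

A | [0]##0   read 0 → write 0, move right, go to C
C | 0[#]#0   read # → write _, move right, go to D
D | 0_[#]0   read # → write _, move left, go to C
C | 0[_]_0   read _ → write _, move right, go to B
B | 0_[_]0   read _ → write _, move right, go to D
D | 0__[0]   read 0 → write #, move left, go to D
D | 0_[_]#   read _ → write 1, move left, go to C
C | 0[_]1#   read _ → write _, move right, go to B
B | 0_[1]#   read 1 → write #, move right, go to A
A | 0_#[#]
The non-blank tape span at halt is 0_##.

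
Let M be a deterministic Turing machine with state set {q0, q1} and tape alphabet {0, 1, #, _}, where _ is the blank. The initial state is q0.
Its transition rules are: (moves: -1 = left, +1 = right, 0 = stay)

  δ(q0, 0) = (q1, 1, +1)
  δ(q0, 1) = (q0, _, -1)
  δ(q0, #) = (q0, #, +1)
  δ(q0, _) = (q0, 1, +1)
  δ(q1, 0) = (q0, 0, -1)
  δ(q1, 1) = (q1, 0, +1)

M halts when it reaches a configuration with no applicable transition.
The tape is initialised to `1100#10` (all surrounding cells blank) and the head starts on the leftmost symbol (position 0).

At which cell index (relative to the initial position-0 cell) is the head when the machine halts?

state=q0 head=0 tape=___[1]100#10   (q0,1)→(q0,_,-1)
state=q0 head=-1 tape=__[_]_100#10   (q0,_)→(q0,1,+1)
state=q0 head=0 tape=__1[_]100#10   (q0,_)→(q0,1,+1)
state=q0 head=1 tape=__11[1]00#10   (q0,1)→(q0,_,-1)
state=q0 head=0 tape=__1[1]_00#10   (q0,1)→(q0,_,-1)
state=q0 head=-1 tape=__[1]__00#10   (q0,1)→(q0,_,-1)
state=q0 head=-2 tape=_[_]___00#10   (q0,_)→(q0,1,+1)
state=q0 head=-1 tape=_1[_]__00#10   (q0,_)→(q0,1,+1)
state=q0 head=0 tape=_11[_]_00#10   (q0,_)→(q0,1,+1)
state=q0 head=1 tape=_111[_]00#10   (q0,_)→(q0,1,+1)
state=q0 head=2 tape=_1111[0]0#10   (q0,0)→(q1,1,+1)
state=q1 head=3 tape=_11111[0]#10   (q1,0)→(q0,0,-1)
state=q0 head=2 tape=_1111[1]0#10   (q0,1)→(q0,_,-1)
state=q0 head=1 tape=_111[1]_0#10   (q0,1)→(q0,_,-1)
state=q0 head=0 tape=_11[1]__0#10   (q0,1)→(q0,_,-1)
state=q0 head=-1 tape=_1[1]___0#10   (q0,1)→(q0,_,-1)
state=q0 head=-2 tape=_[1]____0#10   (q0,1)→(q0,_,-1)
state=q0 head=-3 tape=[_]_____0#10   (q0,_)→(q0,1,+1)
state=q0 head=-2 tape=1[_]____0#10   (q0,_)→(q0,1,+1)
state=q0 head=-1 tape=11[_]___0#10   (q0,_)→(q0,1,+1)
state=q0 head=0 tape=111[_]__0#10   (q0,_)→(q0,1,+1)
state=q0 head=1 tape=1111[_]_0#10   (q0,_)→(q0,1,+1)
state=q0 head=2 tape=11111[_]0#10   (q0,_)→(q0,1,+1)
state=q0 head=3 tape=111111[0]#10   (q0,0)→(q1,1,+1)
state=q1 head=4 tape=1111111[#]10
At halt the head is at cell 4.

4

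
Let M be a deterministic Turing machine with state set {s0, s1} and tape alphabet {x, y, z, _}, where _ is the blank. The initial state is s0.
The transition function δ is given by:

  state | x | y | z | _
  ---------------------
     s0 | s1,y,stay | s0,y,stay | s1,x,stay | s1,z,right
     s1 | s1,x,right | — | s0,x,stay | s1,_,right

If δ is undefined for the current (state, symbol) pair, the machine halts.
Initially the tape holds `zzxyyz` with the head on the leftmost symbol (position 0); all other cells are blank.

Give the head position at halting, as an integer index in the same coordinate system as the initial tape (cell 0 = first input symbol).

state=s0 head=0 tape=[z]zxyyz   (s0,z)→(s1,x,stay)
state=s1 head=0 tape=[x]zxyyz   (s1,x)→(s1,x,right)
state=s1 head=1 tape=x[z]xyyz   (s1,z)→(s0,x,stay)
state=s0 head=1 tape=x[x]xyyz   (s0,x)→(s1,y,stay)
state=s1 head=1 tape=x[y]xyyz
At halt the head is at cell 1.

1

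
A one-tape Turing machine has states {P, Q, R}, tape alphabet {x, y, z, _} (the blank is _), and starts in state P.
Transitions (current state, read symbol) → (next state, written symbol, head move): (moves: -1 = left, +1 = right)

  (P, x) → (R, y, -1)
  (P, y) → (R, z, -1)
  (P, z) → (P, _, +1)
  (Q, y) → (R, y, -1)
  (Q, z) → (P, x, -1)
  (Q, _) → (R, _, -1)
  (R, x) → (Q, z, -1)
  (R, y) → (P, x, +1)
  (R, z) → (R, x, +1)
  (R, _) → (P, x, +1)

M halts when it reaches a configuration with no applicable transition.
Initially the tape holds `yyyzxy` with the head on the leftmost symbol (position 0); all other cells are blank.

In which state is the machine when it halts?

Q

P | _[y]yyzxy   read y → write z, move -1, go to R
R | [_]zyyzxy   read _ → write x, move +1, go to P
P | x[z]yyzxy   read z → write _, move +1, go to P
P | x_[y]yzxy   read y → write z, move -1, go to R
R | x[_]zyzxy   read _ → write x, move +1, go to P
P | xx[z]yzxy   read z → write _, move +1, go to P
P | xx_[y]zxy   read y → write z, move -1, go to R
R | xx[_]zzxy   read _ → write x, move +1, go to P
P | xxx[z]zxy   read z → write _, move +1, go to P
P | xxx_[z]xy   read z → write _, move +1, go to P
P | xxx__[x]y   read x → write y, move -1, go to R
R | xxx_[_]yy   read _ → write x, move +1, go to P
P | xxx_x[y]y   read y → write z, move -1, go to R
R | xxx_[x]zy   read x → write z, move -1, go to Q
Q | xxx[_]zzy   read _ → write _, move -1, go to R
R | xx[x]_zzy   read x → write z, move -1, go to Q
Q | x[x]z_zzy
No transition is defined for (Q, x); M halts in state Q.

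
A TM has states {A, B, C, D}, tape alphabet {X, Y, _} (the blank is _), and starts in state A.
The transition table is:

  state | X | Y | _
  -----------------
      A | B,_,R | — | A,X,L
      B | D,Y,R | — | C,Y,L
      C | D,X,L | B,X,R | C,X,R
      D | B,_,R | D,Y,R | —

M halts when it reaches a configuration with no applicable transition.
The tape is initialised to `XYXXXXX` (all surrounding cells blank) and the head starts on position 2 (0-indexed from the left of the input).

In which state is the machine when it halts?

state=A head=2 tape=XY[X]XXXX___   (A,X)→(B,_,R)
state=B head=3 tape=XY_[X]XXX___   (B,X)→(D,Y,R)
state=D head=4 tape=XY_Y[X]XX___   (D,X)→(B,_,R)
state=B head=5 tape=XY_Y_[X]X___   (B,X)→(D,Y,R)
state=D head=6 tape=XY_Y_Y[X]___   (D,X)→(B,_,R)
state=B head=7 tape=XY_Y_Y_[_]__   (B,_)→(C,Y,L)
state=C head=6 tape=XY_Y_Y[_]Y__   (C,_)→(C,X,R)
state=C head=7 tape=XY_Y_YX[Y]__   (C,Y)→(B,X,R)
state=B head=8 tape=XY_Y_YXX[_]_   (B,_)→(C,Y,L)
state=C head=7 tape=XY_Y_YX[X]Y_   (C,X)→(D,X,L)
state=D head=6 tape=XY_Y_Y[X]XY_   (D,X)→(B,_,R)
state=B head=7 tape=XY_Y_Y_[X]Y_   (B,X)→(D,Y,R)
state=D head=8 tape=XY_Y_Y_Y[Y]_   (D,Y)→(D,Y,R)
state=D head=9 tape=XY_Y_Y_YY[_]
No transition is defined for (D, _); M halts in state D.

D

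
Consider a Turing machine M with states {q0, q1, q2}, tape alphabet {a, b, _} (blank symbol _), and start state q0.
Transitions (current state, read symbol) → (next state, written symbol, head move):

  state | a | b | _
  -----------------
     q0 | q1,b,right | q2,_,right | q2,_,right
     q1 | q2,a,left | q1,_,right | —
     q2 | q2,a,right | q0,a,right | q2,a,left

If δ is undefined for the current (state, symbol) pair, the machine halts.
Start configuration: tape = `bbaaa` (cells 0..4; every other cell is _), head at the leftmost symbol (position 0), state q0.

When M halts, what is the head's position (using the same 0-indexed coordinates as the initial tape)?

state=q0 head=0 tape=[b]baaa_   (q0,b)→(q2,_,right)
state=q2 head=1 tape=_[b]aaa_   (q2,b)→(q0,a,right)
state=q0 head=2 tape=_a[a]aa_   (q0,a)→(q1,b,right)
state=q1 head=3 tape=_ab[a]a_   (q1,a)→(q2,a,left)
state=q2 head=2 tape=_a[b]aa_   (q2,b)→(q0,a,right)
state=q0 head=3 tape=_aa[a]a_   (q0,a)→(q1,b,right)
state=q1 head=4 tape=_aab[a]_   (q1,a)→(q2,a,left)
state=q2 head=3 tape=_aa[b]a_   (q2,b)→(q0,a,right)
state=q0 head=4 tape=_aaa[a]_   (q0,a)→(q1,b,right)
state=q1 head=5 tape=_aaab[_]
At halt the head is at cell 5.

5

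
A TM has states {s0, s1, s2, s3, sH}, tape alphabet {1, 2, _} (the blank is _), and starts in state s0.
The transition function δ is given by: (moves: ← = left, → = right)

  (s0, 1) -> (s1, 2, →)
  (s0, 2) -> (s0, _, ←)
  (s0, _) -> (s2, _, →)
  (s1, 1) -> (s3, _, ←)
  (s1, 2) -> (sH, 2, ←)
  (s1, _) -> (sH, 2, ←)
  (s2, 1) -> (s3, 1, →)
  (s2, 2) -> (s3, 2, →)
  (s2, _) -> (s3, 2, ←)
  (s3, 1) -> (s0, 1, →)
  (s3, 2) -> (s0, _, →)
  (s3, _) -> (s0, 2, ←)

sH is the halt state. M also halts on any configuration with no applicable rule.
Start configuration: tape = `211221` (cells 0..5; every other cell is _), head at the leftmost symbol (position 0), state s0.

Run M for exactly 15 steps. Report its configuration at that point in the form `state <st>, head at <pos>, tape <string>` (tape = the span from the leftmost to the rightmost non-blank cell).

state sH, head at 5, tape 2___2_22

state=s0 head=0 tape=__[2]11221_   (s0,2)→(s0,_,←)
state=s0 head=-1 tape=_[_]_11221_   (s0,_)→(s2,_,→)
state=s2 head=0 tape=__[_]11221_   (s2,_)→(s3,2,←)
state=s3 head=-1 tape=_[_]211221_   (s3,_)→(s0,2,←)
state=s0 head=-2 tape=[_]2211221_   (s0,_)→(s2,_,→)
state=s2 head=-1 tape=_[2]211221_   (s2,2)→(s3,2,→)
state=s3 head=0 tape=_2[2]11221_   (s3,2)→(s0,_,→)
state=s0 head=1 tape=_2_[1]1221_   (s0,1)→(s1,2,→)
state=s1 head=2 tape=_2_2[1]221_   (s1,1)→(s3,_,←)
state=s3 head=1 tape=_2_[2]_221_   (s3,2)→(s0,_,→)
state=s0 head=2 tape=_2__[_]221_   (s0,_)→(s2,_,→)
state=s2 head=3 tape=_2___[2]21_   (s2,2)→(s3,2,→)
state=s3 head=4 tape=_2___2[2]1_   (s3,2)→(s0,_,→)
state=s0 head=5 tape=_2___2_[1]_   (s0,1)→(s1,2,→)
state=s1 head=6 tape=_2___2_2[_]   (s1,_)→(sH,2,←)
state=sH head=5 tape=_2___2_[2]2
After 15 steps: state sH, head at 5, tape 2___2_22.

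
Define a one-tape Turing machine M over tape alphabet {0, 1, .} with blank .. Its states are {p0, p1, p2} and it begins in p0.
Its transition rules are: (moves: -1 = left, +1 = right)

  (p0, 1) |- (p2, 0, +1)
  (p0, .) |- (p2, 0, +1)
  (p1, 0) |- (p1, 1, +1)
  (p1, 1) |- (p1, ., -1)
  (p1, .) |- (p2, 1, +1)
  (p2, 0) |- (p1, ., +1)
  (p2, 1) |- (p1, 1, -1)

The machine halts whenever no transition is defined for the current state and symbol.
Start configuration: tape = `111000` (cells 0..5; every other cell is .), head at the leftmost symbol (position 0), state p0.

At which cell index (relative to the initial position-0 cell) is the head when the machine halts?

0

p0 | .[1]11000   read 1 → write 0, move +1, go to p2
p2 | .0[1]1000   read 1 → write 1, move -1, go to p1
p1 | .[0]11000   read 0 → write 1, move +1, go to p1
p1 | .1[1]1000   read 1 → write ., move -1, go to p1
p1 | .[1].1000   read 1 → write ., move -1, go to p1
p1 | [.]..1000   read . → write 1, move +1, go to p2
p2 | 1[.].1000
At halt the head is at cell 0.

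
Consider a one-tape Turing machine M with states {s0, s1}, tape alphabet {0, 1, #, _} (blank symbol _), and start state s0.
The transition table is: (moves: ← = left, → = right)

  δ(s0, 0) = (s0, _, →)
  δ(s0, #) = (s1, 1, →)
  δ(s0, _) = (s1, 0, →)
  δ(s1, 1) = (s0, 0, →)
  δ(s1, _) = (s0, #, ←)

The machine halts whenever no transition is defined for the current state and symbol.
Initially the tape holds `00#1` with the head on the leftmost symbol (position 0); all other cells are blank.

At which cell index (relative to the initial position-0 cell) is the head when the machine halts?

s0 | [0]0#1___   read 0 → write _, move →, go to s0
s0 | _[0]#1___   read 0 → write _, move →, go to s0
s0 | __[#]1___   read # → write 1, move →, go to s1
s1 | __1[1]___   read 1 → write 0, move →, go to s0
s0 | __10[_]__   read _ → write 0, move →, go to s1
s1 | __100[_]_   read _ → write #, move ←, go to s0
s0 | __10[0]#_   read 0 → write _, move →, go to s0
s0 | __10_[#]_   read # → write 1, move →, go to s1
s1 | __10_1[_]   read _ → write #, move ←, go to s0
s0 | __10_[1]#
At halt the head is at cell 5.

5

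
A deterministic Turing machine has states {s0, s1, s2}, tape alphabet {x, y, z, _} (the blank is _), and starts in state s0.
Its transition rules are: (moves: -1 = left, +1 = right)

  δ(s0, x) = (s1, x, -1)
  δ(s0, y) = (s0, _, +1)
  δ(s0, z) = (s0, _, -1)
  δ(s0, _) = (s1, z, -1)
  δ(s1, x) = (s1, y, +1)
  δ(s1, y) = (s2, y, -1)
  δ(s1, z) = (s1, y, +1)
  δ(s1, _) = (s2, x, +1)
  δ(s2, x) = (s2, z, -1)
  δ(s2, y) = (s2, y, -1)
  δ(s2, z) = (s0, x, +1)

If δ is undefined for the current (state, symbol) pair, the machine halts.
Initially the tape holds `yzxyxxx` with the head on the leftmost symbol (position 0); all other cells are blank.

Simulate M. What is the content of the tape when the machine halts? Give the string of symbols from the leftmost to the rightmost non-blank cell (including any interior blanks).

zyyyyxxx

s0 | __[y]zxyxxx   read y → write _, move +1, go to s0
s0 | ___[z]xyxxx   read z → write _, move -1, go to s0
s0 | __[_]_xyxxx   read _ → write z, move -1, go to s1
s1 | _[_]z_xyxxx   read _ → write x, move +1, go to s2
s2 | _x[z]_xyxxx   read z → write x, move +1, go to s0
s0 | _xx[_]xyxxx   read _ → write z, move -1, go to s1
s1 | _x[x]zxyxxx   read x → write y, move +1, go to s1
s1 | _xy[z]xyxxx   read z → write y, move +1, go to s1
s1 | _xyy[x]yxxx   read x → write y, move +1, go to s1
s1 | _xyyy[y]xxx   read y → write y, move -1, go to s2
s2 | _xyy[y]yxxx   read y → write y, move -1, go to s2
s2 | _xy[y]yyxxx   read y → write y, move -1, go to s2
s2 | _x[y]yyyxxx   read y → write y, move -1, go to s2
s2 | _[x]yyyyxxx   read x → write z, move -1, go to s2
s2 | [_]zyyyyxxx
The non-blank tape span at halt is zyyyyxxx.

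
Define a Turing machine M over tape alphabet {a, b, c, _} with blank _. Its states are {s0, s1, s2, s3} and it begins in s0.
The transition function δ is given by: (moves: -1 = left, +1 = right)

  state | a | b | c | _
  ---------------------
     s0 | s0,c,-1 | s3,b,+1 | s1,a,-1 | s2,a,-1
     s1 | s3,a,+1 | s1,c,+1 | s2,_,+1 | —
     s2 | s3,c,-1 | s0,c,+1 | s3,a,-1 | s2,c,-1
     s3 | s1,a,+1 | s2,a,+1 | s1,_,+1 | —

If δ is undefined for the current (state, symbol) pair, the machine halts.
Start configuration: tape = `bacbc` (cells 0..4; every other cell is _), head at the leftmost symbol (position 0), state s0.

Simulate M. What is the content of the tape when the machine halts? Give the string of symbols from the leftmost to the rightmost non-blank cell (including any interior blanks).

ba__c

s0 | [b]acbc   read b → write b, move +1, go to s3
s3 | b[a]cbc   read a → write a, move +1, go to s1
s1 | ba[c]bc   read c → write _, move +1, go to s2
s2 | ba_[b]c   read b → write c, move +1, go to s0
s0 | ba_c[c]   read c → write a, move -1, go to s1
s1 | ba_[c]a   read c → write _, move +1, go to s2
s2 | ba__[a]   read a → write c, move -1, go to s3
s3 | ba_[_]c
The non-blank tape span at halt is ba__c.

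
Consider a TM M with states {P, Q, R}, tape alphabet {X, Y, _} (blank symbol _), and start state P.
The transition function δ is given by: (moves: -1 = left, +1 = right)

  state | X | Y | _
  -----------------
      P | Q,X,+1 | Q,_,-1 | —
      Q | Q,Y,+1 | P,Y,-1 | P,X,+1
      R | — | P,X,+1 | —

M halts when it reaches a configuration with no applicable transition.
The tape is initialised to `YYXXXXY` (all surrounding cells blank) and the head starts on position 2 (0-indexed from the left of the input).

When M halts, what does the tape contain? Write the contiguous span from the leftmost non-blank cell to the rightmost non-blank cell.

state=P head=2 tape=YY[X]XXXY   (P,X)→(Q,X,+1)
state=Q head=3 tape=YYX[X]XXY   (Q,X)→(Q,Y,+1)
state=Q head=4 tape=YYXY[X]XY   (Q,X)→(Q,Y,+1)
state=Q head=5 tape=YYXYY[X]Y   (Q,X)→(Q,Y,+1)
state=Q head=6 tape=YYXYYY[Y]   (Q,Y)→(P,Y,-1)
state=P head=5 tape=YYXYY[Y]Y   (P,Y)→(Q,_,-1)
state=Q head=4 tape=YYXY[Y]_Y   (Q,Y)→(P,Y,-1)
state=P head=3 tape=YYX[Y]Y_Y   (P,Y)→(Q,_,-1)
state=Q head=2 tape=YY[X]_Y_Y   (Q,X)→(Q,Y,+1)
state=Q head=3 tape=YYY[_]Y_Y   (Q,_)→(P,X,+1)
state=P head=4 tape=YYYX[Y]_Y   (P,Y)→(Q,_,-1)
state=Q head=3 tape=YYY[X]__Y   (Q,X)→(Q,Y,+1)
state=Q head=4 tape=YYYY[_]_Y   (Q,_)→(P,X,+1)
state=P head=5 tape=YYYYX[_]Y
The non-blank tape span at halt is YYYYX_Y.

YYYYX_Y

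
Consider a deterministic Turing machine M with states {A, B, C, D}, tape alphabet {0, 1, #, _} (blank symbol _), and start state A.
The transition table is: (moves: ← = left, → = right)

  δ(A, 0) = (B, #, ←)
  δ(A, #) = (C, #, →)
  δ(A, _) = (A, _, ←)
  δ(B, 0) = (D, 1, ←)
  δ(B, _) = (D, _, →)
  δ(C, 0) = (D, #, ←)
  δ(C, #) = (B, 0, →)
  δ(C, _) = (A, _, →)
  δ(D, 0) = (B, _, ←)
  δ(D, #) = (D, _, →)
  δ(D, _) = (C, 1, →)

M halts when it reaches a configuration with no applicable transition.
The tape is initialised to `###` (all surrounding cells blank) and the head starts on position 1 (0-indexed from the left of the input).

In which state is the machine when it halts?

state=A head=1 tape=#[#]#____   (A,#)→(C,#,→)
state=C head=2 tape=##[#]____   (C,#)→(B,0,→)
state=B head=3 tape=##0[_]___   (B,_)→(D,_,→)
state=D head=4 tape=##0_[_]__   (D,_)→(C,1,→)
state=C head=5 tape=##0_1[_]_   (C,_)→(A,_,→)
state=A head=6 tape=##0_1_[_]   (A,_)→(A,_,←)
state=A head=5 tape=##0_1[_]_   (A,_)→(A,_,←)
state=A head=4 tape=##0_[1]__
No transition is defined for (A, 1); M halts in state A.

A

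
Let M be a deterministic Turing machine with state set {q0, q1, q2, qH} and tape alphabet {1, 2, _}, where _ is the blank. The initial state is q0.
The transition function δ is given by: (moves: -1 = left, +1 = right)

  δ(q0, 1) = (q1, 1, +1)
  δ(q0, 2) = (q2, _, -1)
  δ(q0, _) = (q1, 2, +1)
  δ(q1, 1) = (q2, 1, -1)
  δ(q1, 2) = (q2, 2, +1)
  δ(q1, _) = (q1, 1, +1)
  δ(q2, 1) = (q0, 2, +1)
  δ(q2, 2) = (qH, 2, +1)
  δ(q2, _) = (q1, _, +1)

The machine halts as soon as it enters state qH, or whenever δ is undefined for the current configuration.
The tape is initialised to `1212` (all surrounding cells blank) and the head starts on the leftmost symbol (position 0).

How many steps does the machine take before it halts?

5

q0 | [1]212   read 1 → write 1, move +1, go to q1
q1 | 1[2]12   read 2 → write 2, move +1, go to q2
q2 | 12[1]2   read 1 → write 2, move +1, go to q0
q0 | 122[2]   read 2 → write _, move -1, go to q2
q2 | 12[2]_   read 2 → write 2, move +1, go to qH
qH | 122[_]
M halts after 5 transitions.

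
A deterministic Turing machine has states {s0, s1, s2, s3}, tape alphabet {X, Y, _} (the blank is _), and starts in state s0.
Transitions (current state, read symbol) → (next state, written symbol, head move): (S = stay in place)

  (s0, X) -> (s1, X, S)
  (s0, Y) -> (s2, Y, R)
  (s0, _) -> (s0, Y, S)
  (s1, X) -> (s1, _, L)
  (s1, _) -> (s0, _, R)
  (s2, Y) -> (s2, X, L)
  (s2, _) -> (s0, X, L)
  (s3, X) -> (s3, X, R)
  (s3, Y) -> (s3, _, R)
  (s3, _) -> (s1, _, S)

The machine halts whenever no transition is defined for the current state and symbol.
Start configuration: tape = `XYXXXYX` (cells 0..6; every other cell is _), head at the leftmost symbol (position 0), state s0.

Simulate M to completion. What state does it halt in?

s2

s0 | __[X]YXXXYX   read X → write X, move S, go to s1
s1 | __[X]YXXXYX   read X → write _, move L, go to s1
s1 | _[_]_YXXXYX   read _ → write _, move R, go to s0
s0 | __[_]YXXXYX   read _ → write Y, move S, go to s0
s0 | __[Y]YXXXYX   read Y → write Y, move R, go to s2
s2 | __Y[Y]XXXYX   read Y → write X, move L, go to s2
s2 | __[Y]XXXXYX   read Y → write X, move L, go to s2
s2 | _[_]XXXXXYX   read _ → write X, move L, go to s0
s0 | [_]XXXXXXYX   read _ → write Y, move S, go to s0
s0 | [Y]XXXXXXYX   read Y → write Y, move R, go to s2
s2 | Y[X]XXXXXYX
No transition is defined for (s2, X); M halts in state s2.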